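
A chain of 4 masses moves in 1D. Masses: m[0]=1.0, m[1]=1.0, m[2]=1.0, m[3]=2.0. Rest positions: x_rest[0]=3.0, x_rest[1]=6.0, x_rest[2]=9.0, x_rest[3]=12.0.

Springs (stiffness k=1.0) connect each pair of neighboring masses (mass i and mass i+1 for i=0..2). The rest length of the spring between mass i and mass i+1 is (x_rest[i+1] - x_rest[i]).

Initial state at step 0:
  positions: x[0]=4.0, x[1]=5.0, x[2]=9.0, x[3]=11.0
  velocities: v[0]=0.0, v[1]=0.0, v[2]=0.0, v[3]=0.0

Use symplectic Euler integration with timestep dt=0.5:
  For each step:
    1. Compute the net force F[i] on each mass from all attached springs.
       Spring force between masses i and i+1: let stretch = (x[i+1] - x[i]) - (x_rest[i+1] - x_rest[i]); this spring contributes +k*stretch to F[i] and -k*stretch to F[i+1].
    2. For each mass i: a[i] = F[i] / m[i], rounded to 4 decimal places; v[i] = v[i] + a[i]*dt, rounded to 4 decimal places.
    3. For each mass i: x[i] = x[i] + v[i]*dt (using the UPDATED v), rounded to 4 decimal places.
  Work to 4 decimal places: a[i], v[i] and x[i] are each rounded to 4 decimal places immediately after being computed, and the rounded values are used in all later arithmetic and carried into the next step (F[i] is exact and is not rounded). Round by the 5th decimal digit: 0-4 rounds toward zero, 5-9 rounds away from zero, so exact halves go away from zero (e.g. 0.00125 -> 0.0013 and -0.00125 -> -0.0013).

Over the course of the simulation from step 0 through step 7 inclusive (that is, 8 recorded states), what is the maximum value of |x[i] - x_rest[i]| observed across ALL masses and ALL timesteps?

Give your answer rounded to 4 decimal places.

Step 0: x=[4.0000 5.0000 9.0000 11.0000] v=[0.0000 0.0000 0.0000 0.0000]
Step 1: x=[3.5000 5.7500 8.5000 11.1250] v=[-1.0000 1.5000 -1.0000 0.2500]
Step 2: x=[2.8125 6.6250 7.9688 11.2969] v=[-1.3750 1.7500 -1.0625 0.3438]
Step 3: x=[2.3281 6.8829 7.9336 11.4278] v=[-0.9688 0.5157 -0.0704 0.2618]
Step 4: x=[2.2324 6.2647 8.5093 11.4970] v=[-0.1914 -1.2364 1.1514 0.1383]
Step 5: x=[2.3948 5.1996 9.2708 11.5677] v=[0.3248 -2.1303 1.5230 0.1414]
Step 6: x=[2.5084 4.4511 9.5888 11.7263] v=[0.2272 -1.4971 0.6359 0.3172]
Step 7: x=[2.3577 4.5013 9.1567 11.9928] v=[-0.3015 0.1004 -0.8642 0.5329]
Max displacement = 1.5489

Answer: 1.5489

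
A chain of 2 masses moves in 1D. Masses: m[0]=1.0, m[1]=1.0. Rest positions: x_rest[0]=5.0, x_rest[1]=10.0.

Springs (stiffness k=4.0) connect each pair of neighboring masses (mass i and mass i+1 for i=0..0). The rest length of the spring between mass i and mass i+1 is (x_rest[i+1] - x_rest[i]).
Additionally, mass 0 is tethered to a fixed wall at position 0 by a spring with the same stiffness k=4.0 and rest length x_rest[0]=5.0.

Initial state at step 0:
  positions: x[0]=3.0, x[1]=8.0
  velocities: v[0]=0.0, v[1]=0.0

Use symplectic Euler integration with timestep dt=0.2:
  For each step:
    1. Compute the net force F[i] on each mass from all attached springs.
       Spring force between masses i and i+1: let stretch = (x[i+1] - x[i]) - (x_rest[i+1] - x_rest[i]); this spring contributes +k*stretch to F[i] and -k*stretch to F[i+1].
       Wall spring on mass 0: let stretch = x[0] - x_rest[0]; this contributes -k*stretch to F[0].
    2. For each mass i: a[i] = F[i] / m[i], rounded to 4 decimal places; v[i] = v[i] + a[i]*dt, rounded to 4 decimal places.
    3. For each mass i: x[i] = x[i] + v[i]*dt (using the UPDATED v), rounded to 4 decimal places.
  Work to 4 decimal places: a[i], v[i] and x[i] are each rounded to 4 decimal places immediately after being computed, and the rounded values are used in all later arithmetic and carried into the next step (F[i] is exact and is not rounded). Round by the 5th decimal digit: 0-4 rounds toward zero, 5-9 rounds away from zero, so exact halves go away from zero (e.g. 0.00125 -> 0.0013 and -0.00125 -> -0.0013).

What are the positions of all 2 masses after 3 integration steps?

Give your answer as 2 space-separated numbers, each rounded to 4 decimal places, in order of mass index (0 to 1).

Step 0: x=[3.0000 8.0000] v=[0.0000 0.0000]
Step 1: x=[3.3200 8.0000] v=[1.6000 0.0000]
Step 2: x=[3.8576 8.0512] v=[2.6880 0.2560]
Step 3: x=[4.4490 8.2314] v=[2.9568 0.9011]

Answer: 4.4490 8.2314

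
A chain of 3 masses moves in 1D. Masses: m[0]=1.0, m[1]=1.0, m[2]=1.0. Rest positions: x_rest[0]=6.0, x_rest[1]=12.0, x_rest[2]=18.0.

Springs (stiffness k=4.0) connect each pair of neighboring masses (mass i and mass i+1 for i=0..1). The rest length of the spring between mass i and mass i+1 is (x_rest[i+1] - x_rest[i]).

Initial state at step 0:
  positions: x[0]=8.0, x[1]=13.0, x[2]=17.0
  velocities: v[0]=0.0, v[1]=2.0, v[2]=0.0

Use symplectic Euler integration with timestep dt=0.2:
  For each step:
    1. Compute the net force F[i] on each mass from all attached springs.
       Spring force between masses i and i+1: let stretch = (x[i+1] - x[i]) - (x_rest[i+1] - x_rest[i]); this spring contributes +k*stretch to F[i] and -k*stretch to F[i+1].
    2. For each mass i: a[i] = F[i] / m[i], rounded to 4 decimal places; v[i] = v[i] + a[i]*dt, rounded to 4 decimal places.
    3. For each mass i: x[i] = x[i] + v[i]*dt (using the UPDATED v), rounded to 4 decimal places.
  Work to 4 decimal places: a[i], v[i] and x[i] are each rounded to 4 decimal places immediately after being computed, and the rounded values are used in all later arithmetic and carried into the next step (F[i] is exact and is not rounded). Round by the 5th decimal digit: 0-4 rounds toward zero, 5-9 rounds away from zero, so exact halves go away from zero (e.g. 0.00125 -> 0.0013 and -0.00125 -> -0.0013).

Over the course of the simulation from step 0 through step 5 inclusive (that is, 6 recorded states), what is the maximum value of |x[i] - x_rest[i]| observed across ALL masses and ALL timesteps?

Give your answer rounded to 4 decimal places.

Answer: 2.4619

Derivation:
Step 0: x=[8.0000 13.0000 17.0000] v=[0.0000 2.0000 0.0000]
Step 1: x=[7.8400 13.2400 17.3200] v=[-0.8000 1.2000 1.6000]
Step 2: x=[7.5840 13.2688 17.9472] v=[-1.2800 0.1440 3.1360]
Step 3: x=[7.2776 13.1366 18.7859] v=[-1.5322 -0.6611 4.1933]
Step 4: x=[6.9486 12.9708 19.6807] v=[-1.6450 -0.8289 4.4739]
Step 5: x=[6.6232 12.9151 20.4619] v=[-1.6272 -0.2787 3.9060]
Max displacement = 2.4619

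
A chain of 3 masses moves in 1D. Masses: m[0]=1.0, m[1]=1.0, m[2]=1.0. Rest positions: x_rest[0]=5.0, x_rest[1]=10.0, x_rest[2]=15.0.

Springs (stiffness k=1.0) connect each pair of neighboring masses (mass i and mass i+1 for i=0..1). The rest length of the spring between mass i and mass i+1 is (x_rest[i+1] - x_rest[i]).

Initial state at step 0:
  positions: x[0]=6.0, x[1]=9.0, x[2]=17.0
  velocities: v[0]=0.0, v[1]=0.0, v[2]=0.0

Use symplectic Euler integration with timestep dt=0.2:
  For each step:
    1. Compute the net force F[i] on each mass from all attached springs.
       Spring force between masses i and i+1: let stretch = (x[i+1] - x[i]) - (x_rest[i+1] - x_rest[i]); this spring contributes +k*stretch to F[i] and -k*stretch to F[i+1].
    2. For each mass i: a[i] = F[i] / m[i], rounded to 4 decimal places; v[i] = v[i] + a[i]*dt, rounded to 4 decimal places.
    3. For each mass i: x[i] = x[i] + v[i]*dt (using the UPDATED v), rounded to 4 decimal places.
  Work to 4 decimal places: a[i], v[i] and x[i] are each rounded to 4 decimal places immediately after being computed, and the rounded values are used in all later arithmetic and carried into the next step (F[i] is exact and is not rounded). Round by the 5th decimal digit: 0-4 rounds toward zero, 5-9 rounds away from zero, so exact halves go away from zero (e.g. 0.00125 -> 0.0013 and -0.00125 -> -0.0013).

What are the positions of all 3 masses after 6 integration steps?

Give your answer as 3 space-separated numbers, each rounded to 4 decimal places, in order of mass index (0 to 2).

Step 0: x=[6.0000 9.0000 17.0000] v=[0.0000 0.0000 0.0000]
Step 1: x=[5.9200 9.2000 16.8800] v=[-0.4000 1.0000 -0.6000]
Step 2: x=[5.7712 9.5760 16.6528] v=[-0.7440 1.8800 -1.1360]
Step 3: x=[5.5746 10.0829 16.3425] v=[-0.9830 2.5344 -1.5514]
Step 4: x=[5.3583 10.6598 15.9818] v=[-1.0813 2.8847 -1.8033]
Step 5: x=[5.1541 11.2376 15.6083] v=[-1.0210 2.8888 -1.8677]
Step 6: x=[4.9932 11.7468 15.2599] v=[-0.8043 2.5462 -1.7418]

Answer: 4.9932 11.7468 15.2599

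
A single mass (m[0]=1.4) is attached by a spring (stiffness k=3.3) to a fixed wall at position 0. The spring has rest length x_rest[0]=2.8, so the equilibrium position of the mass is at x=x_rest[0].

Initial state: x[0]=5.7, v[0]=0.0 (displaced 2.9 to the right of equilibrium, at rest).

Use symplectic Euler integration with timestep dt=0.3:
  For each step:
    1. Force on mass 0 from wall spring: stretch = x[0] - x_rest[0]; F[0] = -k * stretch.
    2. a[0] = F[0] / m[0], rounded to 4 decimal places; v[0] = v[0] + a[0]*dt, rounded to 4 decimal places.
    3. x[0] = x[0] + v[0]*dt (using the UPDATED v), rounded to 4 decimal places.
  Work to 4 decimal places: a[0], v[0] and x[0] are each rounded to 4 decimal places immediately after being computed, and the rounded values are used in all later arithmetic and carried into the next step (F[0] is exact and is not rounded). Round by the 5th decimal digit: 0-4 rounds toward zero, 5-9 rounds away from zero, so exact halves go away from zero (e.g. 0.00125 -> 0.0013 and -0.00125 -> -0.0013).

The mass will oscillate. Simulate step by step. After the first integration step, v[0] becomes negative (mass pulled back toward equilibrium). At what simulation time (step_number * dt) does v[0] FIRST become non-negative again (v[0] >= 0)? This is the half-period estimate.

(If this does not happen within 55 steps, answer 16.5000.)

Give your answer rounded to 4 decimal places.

Step 0: x=[5.7000] v=[0.0000]
Step 1: x=[5.0848] v=[-2.0507]
Step 2: x=[3.9849] v=[-3.6664]
Step 3: x=[2.6336] v=[-4.5043]
Step 4: x=[1.3176] v=[-4.3866]
Step 5: x=[0.3161] v=[-3.3383]
Step 6: x=[-0.1584] v=[-1.5818]
Step 7: x=[-0.0053] v=[0.5102]
First v>=0 after going negative at step 7, time=2.1000

Answer: 2.1000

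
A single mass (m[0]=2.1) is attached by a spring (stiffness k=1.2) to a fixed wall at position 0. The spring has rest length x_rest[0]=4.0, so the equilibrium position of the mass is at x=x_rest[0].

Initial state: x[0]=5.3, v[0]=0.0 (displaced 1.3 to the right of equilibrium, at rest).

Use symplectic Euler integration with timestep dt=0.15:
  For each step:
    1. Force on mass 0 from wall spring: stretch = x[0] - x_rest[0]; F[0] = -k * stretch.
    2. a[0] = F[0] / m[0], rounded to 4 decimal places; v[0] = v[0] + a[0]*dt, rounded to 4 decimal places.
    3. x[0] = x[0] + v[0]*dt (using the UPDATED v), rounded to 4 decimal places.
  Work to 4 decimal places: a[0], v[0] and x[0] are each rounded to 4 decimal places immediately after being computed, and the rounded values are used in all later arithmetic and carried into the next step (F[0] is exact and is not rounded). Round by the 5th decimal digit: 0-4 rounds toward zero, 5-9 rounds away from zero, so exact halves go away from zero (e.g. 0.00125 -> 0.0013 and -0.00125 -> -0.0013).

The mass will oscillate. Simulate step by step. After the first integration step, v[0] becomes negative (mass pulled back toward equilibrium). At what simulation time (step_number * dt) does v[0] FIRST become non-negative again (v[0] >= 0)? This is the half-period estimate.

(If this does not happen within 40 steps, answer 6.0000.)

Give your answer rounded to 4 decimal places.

Answer: 4.2000

Derivation:
Step 0: x=[5.3000] v=[0.0000]
Step 1: x=[5.2833] v=[-0.1114]
Step 2: x=[5.2501] v=[-0.2214]
Step 3: x=[5.2008] v=[-0.3285]
Step 4: x=[5.1361] v=[-0.4314]
Step 5: x=[5.0568] v=[-0.5288]
Step 6: x=[4.9639] v=[-0.6194]
Step 7: x=[4.8586] v=[-0.7020]
Step 8: x=[4.7423] v=[-0.7756]
Step 9: x=[4.6164] v=[-0.8392]
Step 10: x=[4.4826] v=[-0.8920]
Step 11: x=[4.3426] v=[-0.9334]
Step 12: x=[4.1982] v=[-0.9628]
Step 13: x=[4.0512] v=[-0.9798]
Step 14: x=[3.9036] v=[-0.9842]
Step 15: x=[3.7572] v=[-0.9759]
Step 16: x=[3.6139] v=[-0.9551]
Step 17: x=[3.4756] v=[-0.9220]
Step 18: x=[3.3441] v=[-0.8770]
Step 19: x=[3.2210] v=[-0.8208]
Step 20: x=[3.1079] v=[-0.7540]
Step 21: x=[3.0063] v=[-0.6775]
Step 22: x=[2.9175] v=[-0.5923]
Step 23: x=[2.8426] v=[-0.4995]
Step 24: x=[2.7826] v=[-0.4003]
Step 25: x=[2.7382] v=[-0.2959]
Step 26: x=[2.7100] v=[-0.1878]
Step 27: x=[2.6984] v=[-0.0772]
Step 28: x=[2.7036] v=[0.0344]
First v>=0 after going negative at step 28, time=4.2000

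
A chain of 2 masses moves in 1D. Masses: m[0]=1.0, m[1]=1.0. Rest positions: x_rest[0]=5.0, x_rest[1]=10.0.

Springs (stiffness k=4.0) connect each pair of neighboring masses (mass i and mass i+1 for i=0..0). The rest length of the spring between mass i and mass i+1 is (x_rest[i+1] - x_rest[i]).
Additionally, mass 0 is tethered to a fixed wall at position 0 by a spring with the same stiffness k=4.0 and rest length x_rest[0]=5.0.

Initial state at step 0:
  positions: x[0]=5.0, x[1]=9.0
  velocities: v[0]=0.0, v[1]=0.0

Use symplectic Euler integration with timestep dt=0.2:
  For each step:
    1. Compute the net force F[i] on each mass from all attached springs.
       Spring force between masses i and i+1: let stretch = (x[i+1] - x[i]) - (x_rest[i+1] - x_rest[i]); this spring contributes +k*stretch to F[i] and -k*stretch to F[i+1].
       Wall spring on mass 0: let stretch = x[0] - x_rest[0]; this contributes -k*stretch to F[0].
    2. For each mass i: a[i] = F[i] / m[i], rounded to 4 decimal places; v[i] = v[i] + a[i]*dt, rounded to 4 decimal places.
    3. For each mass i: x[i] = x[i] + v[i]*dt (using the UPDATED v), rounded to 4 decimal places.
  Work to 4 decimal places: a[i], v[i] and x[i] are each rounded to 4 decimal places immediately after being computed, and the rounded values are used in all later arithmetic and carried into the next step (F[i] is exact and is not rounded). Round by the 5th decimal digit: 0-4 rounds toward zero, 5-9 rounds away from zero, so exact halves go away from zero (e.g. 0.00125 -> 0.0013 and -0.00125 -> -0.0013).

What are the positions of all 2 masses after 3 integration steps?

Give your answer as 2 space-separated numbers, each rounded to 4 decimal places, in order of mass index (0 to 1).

Step 0: x=[5.0000 9.0000] v=[0.0000 0.0000]
Step 1: x=[4.8400 9.1600] v=[-0.8000 0.8000]
Step 2: x=[4.5968 9.4288] v=[-1.2160 1.3440]
Step 3: x=[4.3912 9.7245] v=[-1.0278 1.4784]

Answer: 4.3912 9.7245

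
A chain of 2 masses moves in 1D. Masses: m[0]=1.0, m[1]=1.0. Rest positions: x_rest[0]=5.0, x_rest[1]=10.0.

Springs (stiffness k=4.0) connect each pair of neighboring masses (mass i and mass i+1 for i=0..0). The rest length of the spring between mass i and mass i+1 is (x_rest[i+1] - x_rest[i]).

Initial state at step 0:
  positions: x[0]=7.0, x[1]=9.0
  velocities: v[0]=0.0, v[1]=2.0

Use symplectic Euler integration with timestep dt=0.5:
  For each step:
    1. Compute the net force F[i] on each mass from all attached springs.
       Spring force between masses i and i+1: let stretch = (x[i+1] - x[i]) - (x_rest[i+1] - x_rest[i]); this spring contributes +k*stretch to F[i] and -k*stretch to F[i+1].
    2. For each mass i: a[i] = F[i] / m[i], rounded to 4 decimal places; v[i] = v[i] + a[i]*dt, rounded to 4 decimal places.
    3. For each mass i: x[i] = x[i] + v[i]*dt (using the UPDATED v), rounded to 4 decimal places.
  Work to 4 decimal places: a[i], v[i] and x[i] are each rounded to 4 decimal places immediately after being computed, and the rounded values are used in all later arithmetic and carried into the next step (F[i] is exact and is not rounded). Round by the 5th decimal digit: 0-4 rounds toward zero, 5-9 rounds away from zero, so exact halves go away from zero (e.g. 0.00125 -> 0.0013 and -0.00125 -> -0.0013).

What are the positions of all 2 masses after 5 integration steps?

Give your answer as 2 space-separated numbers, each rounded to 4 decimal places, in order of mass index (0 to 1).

Step 0: x=[7.0000 9.0000] v=[0.0000 2.0000]
Step 1: x=[4.0000 13.0000] v=[-6.0000 8.0000]
Step 2: x=[5.0000 13.0000] v=[2.0000 0.0000]
Step 3: x=[9.0000 10.0000] v=[8.0000 -6.0000]
Step 4: x=[9.0000 11.0000] v=[0.0000 2.0000]
Step 5: x=[6.0000 15.0000] v=[-6.0000 8.0000]

Answer: 6.0000 15.0000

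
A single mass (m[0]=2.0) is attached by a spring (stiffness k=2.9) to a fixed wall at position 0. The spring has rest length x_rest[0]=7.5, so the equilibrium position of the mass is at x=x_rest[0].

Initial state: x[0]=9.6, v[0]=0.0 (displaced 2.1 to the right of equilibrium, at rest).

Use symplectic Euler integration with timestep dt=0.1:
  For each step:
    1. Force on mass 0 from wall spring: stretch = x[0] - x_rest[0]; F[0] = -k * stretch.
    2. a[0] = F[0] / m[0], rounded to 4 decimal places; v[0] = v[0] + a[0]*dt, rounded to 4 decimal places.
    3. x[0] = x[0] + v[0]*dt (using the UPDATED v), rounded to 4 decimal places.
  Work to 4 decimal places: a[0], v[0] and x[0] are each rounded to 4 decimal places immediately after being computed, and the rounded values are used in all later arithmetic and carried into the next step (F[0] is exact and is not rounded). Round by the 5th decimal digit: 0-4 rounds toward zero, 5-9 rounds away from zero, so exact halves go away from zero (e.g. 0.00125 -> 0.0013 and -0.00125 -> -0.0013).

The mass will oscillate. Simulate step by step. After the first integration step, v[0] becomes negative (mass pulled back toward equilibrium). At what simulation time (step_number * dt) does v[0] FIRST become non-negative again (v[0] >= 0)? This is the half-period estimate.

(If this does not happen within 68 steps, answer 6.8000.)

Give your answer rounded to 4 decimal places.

Step 0: x=[9.6000] v=[0.0000]
Step 1: x=[9.5696] v=[-0.3045]
Step 2: x=[9.5091] v=[-0.6046]
Step 3: x=[9.4195] v=[-0.8959]
Step 4: x=[9.3021] v=[-1.1742]
Step 5: x=[9.1586] v=[-1.4355]
Step 6: x=[8.9910] v=[-1.6760]
Step 7: x=[8.8018] v=[-1.8922]
Step 8: x=[8.5937] v=[-2.0810]
Step 9: x=[8.3697] v=[-2.2396]
Step 10: x=[8.1331] v=[-2.3657]
Step 11: x=[7.8874] v=[-2.4575]
Step 12: x=[7.6360] v=[-2.5137]
Step 13: x=[7.3827] v=[-2.5334]
Step 14: x=[7.1311] v=[-2.5164]
Step 15: x=[6.8848] v=[-2.4629]
Step 16: x=[6.6474] v=[-2.3737]
Step 17: x=[6.4224] v=[-2.2501]
Step 18: x=[6.2130] v=[-2.0939]
Step 19: x=[6.0223] v=[-1.9073]
Step 20: x=[5.8530] v=[-1.6930]
Step 21: x=[5.7076] v=[-1.4542]
Step 22: x=[5.5882] v=[-1.1943]
Step 23: x=[5.4965] v=[-0.9171]
Step 24: x=[5.4338] v=[-0.6266]
Step 25: x=[5.4011] v=[-0.3270]
Step 26: x=[5.3988] v=[-0.0227]
Step 27: x=[5.4270] v=[0.2820]
First v>=0 after going negative at step 27, time=2.7000

Answer: 2.7000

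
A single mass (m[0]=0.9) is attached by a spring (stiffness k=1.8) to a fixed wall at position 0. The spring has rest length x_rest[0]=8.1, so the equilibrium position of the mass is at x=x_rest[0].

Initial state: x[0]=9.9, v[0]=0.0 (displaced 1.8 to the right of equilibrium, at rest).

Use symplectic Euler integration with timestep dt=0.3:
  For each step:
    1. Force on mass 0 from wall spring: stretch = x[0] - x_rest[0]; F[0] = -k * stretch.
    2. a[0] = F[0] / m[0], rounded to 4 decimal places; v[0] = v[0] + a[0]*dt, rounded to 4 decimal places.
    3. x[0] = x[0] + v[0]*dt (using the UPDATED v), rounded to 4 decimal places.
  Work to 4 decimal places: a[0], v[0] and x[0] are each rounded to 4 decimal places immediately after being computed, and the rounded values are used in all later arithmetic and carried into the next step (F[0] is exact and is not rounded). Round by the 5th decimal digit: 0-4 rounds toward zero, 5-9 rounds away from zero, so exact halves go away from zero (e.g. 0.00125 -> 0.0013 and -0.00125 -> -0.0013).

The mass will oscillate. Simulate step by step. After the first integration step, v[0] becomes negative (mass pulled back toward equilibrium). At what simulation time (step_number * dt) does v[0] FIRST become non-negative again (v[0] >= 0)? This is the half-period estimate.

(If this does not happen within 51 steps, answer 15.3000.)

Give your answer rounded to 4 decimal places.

Step 0: x=[9.9000] v=[0.0000]
Step 1: x=[9.5760] v=[-1.0800]
Step 2: x=[8.9863] v=[-1.9656]
Step 3: x=[8.2371] v=[-2.4974]
Step 4: x=[7.4632] v=[-2.5797]
Step 5: x=[6.8039] v=[-2.1976]
Step 6: x=[6.3779] v=[-1.4199]
Step 7: x=[6.2619] v=[-0.3866]
Step 8: x=[6.4768] v=[0.7163]
First v>=0 after going negative at step 8, time=2.4000

Answer: 2.4000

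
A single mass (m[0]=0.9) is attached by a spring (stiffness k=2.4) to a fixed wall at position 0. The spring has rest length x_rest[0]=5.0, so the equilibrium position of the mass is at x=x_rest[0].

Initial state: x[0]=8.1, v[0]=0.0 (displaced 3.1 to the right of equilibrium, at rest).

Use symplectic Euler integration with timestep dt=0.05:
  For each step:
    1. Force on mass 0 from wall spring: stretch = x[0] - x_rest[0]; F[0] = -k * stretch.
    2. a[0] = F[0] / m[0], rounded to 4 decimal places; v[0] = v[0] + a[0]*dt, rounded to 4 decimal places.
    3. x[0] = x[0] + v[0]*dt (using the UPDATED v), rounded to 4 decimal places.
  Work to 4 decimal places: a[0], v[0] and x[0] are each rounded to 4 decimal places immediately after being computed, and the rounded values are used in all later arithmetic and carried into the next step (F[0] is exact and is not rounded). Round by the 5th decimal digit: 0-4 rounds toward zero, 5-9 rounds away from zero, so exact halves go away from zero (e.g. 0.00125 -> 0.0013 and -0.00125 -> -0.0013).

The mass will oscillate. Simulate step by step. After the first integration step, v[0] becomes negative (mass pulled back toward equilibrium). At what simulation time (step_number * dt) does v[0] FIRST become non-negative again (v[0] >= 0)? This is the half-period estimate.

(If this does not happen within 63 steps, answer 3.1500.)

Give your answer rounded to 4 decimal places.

Step 0: x=[8.1000] v=[0.0000]
Step 1: x=[8.0793] v=[-0.4133]
Step 2: x=[8.0381] v=[-0.8239]
Step 3: x=[7.9767] v=[-1.2290]
Step 4: x=[7.8954] v=[-1.6259]
Step 5: x=[7.7948] v=[-2.0120]
Step 6: x=[7.6756] v=[-2.3846]
Step 7: x=[7.5385] v=[-2.7413]
Step 8: x=[7.3845] v=[-3.0798]
Step 9: x=[7.2146] v=[-3.3977]
Step 10: x=[7.0300] v=[-3.6930]
Step 11: x=[6.8318] v=[-3.9637]
Step 12: x=[6.6214] v=[-4.2079]
Step 13: x=[6.4002] v=[-4.4241]
Step 14: x=[6.1697] v=[-4.6108]
Step 15: x=[5.9314] v=[-4.7668]
Step 16: x=[5.6869] v=[-4.8910]
Step 17: x=[5.4378] v=[-4.9826]
Step 18: x=[5.1858] v=[-5.0410]
Step 19: x=[4.9325] v=[-5.0658]
Step 20: x=[4.6797] v=[-5.0568]
Step 21: x=[4.4290] v=[-5.0141]
Step 22: x=[4.1821] v=[-4.9380]
Step 23: x=[3.9407] v=[-4.8289]
Step 24: x=[3.7063] v=[-4.6877]
Step 25: x=[3.4805] v=[-4.5152]
Step 26: x=[3.2649] v=[-4.3126]
Step 27: x=[3.0608] v=[-4.0813]
Step 28: x=[2.8697] v=[-3.8227]
Step 29: x=[2.6928] v=[-3.5387]
Step 30: x=[2.5312] v=[-3.2311]
Step 31: x=[2.3861] v=[-2.9019]
Step 32: x=[2.2584] v=[-2.5534]
Step 33: x=[2.1490] v=[-2.1879]
Step 34: x=[2.0586] v=[-1.8078]
Step 35: x=[1.9878] v=[-1.4156]
Step 36: x=[1.9371] v=[-1.0140]
Step 37: x=[1.9068] v=[-0.6056]
Step 38: x=[1.8971] v=[-0.1932]
Step 39: x=[1.9081] v=[0.2205]
First v>=0 after going negative at step 39, time=1.9500

Answer: 1.9500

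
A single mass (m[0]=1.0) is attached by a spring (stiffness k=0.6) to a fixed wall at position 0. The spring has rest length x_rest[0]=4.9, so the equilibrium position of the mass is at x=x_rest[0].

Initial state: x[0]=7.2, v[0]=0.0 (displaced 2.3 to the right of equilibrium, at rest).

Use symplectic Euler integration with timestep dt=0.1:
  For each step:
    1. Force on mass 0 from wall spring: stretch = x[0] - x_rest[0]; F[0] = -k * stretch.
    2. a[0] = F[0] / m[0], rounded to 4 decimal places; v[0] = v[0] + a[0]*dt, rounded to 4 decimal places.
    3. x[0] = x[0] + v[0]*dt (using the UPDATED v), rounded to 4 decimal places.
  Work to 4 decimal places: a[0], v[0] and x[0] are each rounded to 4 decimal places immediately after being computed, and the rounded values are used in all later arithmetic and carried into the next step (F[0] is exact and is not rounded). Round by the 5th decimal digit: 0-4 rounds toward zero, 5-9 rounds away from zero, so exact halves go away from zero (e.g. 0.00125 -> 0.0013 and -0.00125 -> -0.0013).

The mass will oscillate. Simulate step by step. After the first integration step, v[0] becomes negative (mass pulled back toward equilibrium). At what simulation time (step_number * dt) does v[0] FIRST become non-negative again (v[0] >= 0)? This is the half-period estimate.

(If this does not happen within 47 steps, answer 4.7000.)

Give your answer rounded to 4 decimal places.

Step 0: x=[7.2000] v=[0.0000]
Step 1: x=[7.1862] v=[-0.1380]
Step 2: x=[7.1587] v=[-0.2752]
Step 3: x=[7.1176] v=[-0.4107]
Step 4: x=[7.0632] v=[-0.5438]
Step 5: x=[6.9958] v=[-0.6736]
Step 6: x=[6.9159] v=[-0.7994]
Step 7: x=[6.8239] v=[-0.9204]
Step 8: x=[6.7203] v=[-1.0358]
Step 9: x=[6.6058] v=[-1.1450]
Step 10: x=[6.4811] v=[-1.2474]
Step 11: x=[6.3469] v=[-1.3423]
Step 12: x=[6.2040] v=[-1.4291]
Step 13: x=[6.0533] v=[-1.5073]
Step 14: x=[5.8957] v=[-1.5765]
Step 15: x=[5.7321] v=[-1.6362]
Step 16: x=[5.5635] v=[-1.6861]
Step 17: x=[5.3909] v=[-1.7259]
Step 18: x=[5.2154] v=[-1.7554]
Step 19: x=[5.0380] v=[-1.7743]
Step 20: x=[4.8597] v=[-1.7826]
Step 21: x=[4.6817] v=[-1.7802]
Step 22: x=[4.5050] v=[-1.7671]
Step 23: x=[4.3307] v=[-1.7434]
Step 24: x=[4.1598] v=[-1.7092]
Step 25: x=[3.9933] v=[-1.6648]
Step 26: x=[3.8323] v=[-1.6104]
Step 27: x=[3.6777] v=[-1.5463]
Step 28: x=[3.5304] v=[-1.4730]
Step 29: x=[3.3913] v=[-1.3908]
Step 30: x=[3.2613] v=[-1.3003]
Step 31: x=[3.1411] v=[-1.2020]
Step 32: x=[3.0315] v=[-1.0965]
Step 33: x=[2.9331] v=[-0.9844]
Step 34: x=[2.8465] v=[-0.8664]
Step 35: x=[2.7722] v=[-0.7432]
Step 36: x=[2.7107] v=[-0.6155]
Step 37: x=[2.6623] v=[-0.4841]
Step 38: x=[2.6273] v=[-0.3498]
Step 39: x=[2.6060] v=[-0.2134]
Step 40: x=[2.5984] v=[-0.0758]
Step 41: x=[2.6046] v=[0.0623]
First v>=0 after going negative at step 41, time=4.1000

Answer: 4.1000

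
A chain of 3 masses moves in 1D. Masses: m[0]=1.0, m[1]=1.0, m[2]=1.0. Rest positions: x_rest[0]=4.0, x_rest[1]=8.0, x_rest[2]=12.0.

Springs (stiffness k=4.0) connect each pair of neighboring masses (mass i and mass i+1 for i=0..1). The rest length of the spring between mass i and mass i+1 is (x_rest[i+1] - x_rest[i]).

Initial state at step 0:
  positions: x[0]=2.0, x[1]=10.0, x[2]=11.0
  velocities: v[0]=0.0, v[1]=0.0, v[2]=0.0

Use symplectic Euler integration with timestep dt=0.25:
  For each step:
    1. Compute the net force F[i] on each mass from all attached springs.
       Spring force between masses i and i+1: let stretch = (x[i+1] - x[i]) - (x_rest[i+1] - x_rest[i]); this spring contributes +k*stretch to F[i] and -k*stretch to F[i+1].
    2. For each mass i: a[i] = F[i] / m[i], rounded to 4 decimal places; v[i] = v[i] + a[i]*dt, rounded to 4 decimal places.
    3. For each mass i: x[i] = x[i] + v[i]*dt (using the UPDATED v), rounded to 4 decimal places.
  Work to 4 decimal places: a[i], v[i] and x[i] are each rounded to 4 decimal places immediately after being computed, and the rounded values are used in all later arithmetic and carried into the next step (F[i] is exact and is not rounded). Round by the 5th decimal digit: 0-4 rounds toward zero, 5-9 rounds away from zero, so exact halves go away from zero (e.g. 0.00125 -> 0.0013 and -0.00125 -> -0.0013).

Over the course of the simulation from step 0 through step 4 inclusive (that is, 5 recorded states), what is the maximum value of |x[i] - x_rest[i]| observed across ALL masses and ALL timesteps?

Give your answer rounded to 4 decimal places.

Answer: 2.9219

Derivation:
Step 0: x=[2.0000 10.0000 11.0000] v=[0.0000 0.0000 0.0000]
Step 1: x=[3.0000 8.2500 11.7500] v=[4.0000 -7.0000 3.0000]
Step 2: x=[4.3125 6.0625 12.6250] v=[5.2500 -8.7500 3.5000]
Step 3: x=[5.0625 5.0781 12.8594] v=[3.0000 -3.9375 0.9375]
Step 4: x=[4.8164 6.0352 12.1485] v=[-0.9844 3.8282 -2.8438]
Max displacement = 2.9219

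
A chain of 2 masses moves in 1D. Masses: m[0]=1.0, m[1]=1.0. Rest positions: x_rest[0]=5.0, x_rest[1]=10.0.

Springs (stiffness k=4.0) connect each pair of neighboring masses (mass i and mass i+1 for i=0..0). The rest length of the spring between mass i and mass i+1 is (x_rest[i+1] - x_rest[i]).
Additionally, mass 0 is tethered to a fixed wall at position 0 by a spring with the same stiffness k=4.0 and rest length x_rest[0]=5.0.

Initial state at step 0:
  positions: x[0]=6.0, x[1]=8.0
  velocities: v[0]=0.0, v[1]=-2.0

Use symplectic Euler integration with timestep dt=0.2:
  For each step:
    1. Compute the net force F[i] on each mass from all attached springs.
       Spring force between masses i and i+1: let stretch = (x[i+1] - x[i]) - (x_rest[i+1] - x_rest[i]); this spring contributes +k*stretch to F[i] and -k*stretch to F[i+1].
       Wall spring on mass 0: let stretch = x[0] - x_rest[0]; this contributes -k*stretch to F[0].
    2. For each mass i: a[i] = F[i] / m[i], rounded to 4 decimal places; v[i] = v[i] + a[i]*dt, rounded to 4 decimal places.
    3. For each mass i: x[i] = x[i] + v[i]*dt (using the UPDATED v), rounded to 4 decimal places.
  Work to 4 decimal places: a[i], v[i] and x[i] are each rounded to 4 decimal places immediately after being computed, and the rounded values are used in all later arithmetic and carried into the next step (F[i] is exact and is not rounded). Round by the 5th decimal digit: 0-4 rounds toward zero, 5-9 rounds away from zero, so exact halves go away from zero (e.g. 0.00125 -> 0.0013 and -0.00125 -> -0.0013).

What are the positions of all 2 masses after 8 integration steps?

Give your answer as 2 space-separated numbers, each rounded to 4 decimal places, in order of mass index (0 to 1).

Answer: 5.7310 8.7653

Derivation:
Step 0: x=[6.0000 8.0000] v=[0.0000 -2.0000]
Step 1: x=[5.3600 8.0800] v=[-3.2000 0.4000]
Step 2: x=[4.2976 8.5248] v=[-5.3120 2.2240]
Step 3: x=[3.2239 9.0932] v=[-5.3683 2.8422]
Step 4: x=[2.5735 9.5226] v=[-3.2520 2.1468]
Step 5: x=[2.6232 9.6401] v=[0.2485 0.5875]
Step 6: x=[3.3759 9.4349] v=[3.7635 -1.0260]
Step 7: x=[4.5579 9.0603] v=[5.9100 -1.8732]
Step 8: x=[5.7310 8.7653] v=[5.8656 -1.4751]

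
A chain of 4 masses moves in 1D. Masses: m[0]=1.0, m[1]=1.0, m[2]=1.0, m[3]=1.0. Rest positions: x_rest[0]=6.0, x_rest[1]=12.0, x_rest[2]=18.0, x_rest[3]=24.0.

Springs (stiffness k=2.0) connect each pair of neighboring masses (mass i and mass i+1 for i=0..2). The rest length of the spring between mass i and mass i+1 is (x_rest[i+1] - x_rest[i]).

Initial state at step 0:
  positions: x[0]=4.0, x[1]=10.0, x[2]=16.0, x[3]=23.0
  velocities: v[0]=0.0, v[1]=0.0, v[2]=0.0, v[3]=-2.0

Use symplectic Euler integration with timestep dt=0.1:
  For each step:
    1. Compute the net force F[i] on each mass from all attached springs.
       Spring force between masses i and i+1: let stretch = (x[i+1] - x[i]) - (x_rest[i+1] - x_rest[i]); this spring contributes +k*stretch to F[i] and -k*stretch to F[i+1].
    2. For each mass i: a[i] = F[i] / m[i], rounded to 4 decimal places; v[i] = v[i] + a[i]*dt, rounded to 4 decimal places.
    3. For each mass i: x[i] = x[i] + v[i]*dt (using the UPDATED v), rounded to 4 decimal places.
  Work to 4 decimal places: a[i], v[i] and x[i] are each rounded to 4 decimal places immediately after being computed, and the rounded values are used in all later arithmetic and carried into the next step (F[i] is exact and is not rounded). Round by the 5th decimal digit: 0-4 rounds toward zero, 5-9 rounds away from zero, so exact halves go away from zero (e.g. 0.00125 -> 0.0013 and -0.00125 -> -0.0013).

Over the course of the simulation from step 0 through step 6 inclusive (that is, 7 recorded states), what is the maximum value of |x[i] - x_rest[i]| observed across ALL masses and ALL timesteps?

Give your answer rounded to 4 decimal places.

Step 0: x=[4.0000 10.0000 16.0000 23.0000] v=[0.0000 0.0000 0.0000 -2.0000]
Step 1: x=[4.0000 10.0000 16.0200 22.7800] v=[0.0000 0.0000 0.2000 -2.2000]
Step 2: x=[4.0000 10.0004 16.0548 22.5448] v=[0.0000 0.0040 0.3480 -2.3520]
Step 3: x=[4.0000 10.0019 16.0983 22.2998] v=[0.0001 0.0148 0.4351 -2.4500]
Step 4: x=[4.0001 10.0053 16.1439 22.0508] v=[0.0005 0.0337 0.4561 -2.4903]
Step 5: x=[4.0003 10.0113 16.1849 21.8036] v=[0.0015 0.0604 0.4098 -2.4717]
Step 6: x=[4.0007 10.0206 16.2148 21.5641] v=[0.0037 0.0929 0.2988 -2.3954]
Max displacement = 2.4359

Answer: 2.4359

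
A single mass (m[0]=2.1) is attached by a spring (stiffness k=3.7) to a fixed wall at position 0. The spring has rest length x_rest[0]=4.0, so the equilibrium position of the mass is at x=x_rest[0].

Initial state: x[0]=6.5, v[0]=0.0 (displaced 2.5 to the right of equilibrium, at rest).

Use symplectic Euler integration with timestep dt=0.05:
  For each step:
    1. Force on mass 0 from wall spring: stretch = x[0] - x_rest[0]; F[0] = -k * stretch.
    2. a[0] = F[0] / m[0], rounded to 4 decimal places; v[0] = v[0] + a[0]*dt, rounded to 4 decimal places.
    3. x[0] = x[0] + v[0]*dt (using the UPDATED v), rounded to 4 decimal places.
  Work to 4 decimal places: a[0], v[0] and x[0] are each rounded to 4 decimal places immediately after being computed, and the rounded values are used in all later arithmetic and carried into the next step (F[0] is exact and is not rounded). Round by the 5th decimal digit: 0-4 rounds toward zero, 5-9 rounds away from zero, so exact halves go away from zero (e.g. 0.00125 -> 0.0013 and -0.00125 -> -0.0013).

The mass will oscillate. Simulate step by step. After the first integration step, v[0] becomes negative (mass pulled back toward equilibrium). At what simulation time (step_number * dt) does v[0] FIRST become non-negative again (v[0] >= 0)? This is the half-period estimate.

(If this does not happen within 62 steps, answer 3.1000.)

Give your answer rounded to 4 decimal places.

Answer: 2.4000

Derivation:
Step 0: x=[6.5000] v=[0.0000]
Step 1: x=[6.4890] v=[-0.2202]
Step 2: x=[6.4670] v=[-0.4395]
Step 3: x=[6.4342] v=[-0.6568]
Step 4: x=[6.3906] v=[-0.8712]
Step 5: x=[6.3365] v=[-1.0818]
Step 6: x=[6.2721] v=[-1.2876]
Step 7: x=[6.1977] v=[-1.4878]
Step 8: x=[6.1136] v=[-1.6814]
Step 9: x=[6.0202] v=[-1.8676]
Step 10: x=[5.9179] v=[-2.0456]
Step 11: x=[5.8072] v=[-2.2146]
Step 12: x=[5.6885] v=[-2.3738]
Step 13: x=[5.5624] v=[-2.5226]
Step 14: x=[5.4294] v=[-2.6602]
Step 15: x=[5.2901] v=[-2.7861]
Step 16: x=[5.1451] v=[-2.8998]
Step 17: x=[4.9951] v=[-3.0007]
Step 18: x=[4.8407] v=[-3.0884]
Step 19: x=[4.6826] v=[-3.1625]
Step 20: x=[4.5215] v=[-3.2226]
Step 21: x=[4.3581] v=[-3.2685]
Step 22: x=[4.1931] v=[-3.3000]
Step 23: x=[4.0273] v=[-3.3170]
Step 24: x=[3.8613] v=[-3.3194]
Step 25: x=[3.6959] v=[-3.3072]
Step 26: x=[3.5319] v=[-3.2804]
Step 27: x=[3.3699] v=[-3.2392]
Step 28: x=[3.2107] v=[-3.1837]
Step 29: x=[3.0550] v=[-3.1142]
Step 30: x=[2.9035] v=[-3.0310]
Step 31: x=[2.7568] v=[-2.9344]
Step 32: x=[2.6156] v=[-2.8249]
Step 33: x=[2.4805] v=[-2.7029]
Step 34: x=[2.3521] v=[-2.5690]
Step 35: x=[2.2309] v=[-2.4238]
Step 36: x=[2.1175] v=[-2.2680]
Step 37: x=[2.0124] v=[-2.1022]
Step 38: x=[1.9160] v=[-1.9271]
Step 39: x=[1.8288] v=[-1.7435]
Step 40: x=[1.7512] v=[-1.5522]
Step 41: x=[1.6835] v=[-1.3541]
Step 42: x=[1.6260] v=[-1.1500]
Step 43: x=[1.5790] v=[-0.9409]
Step 44: x=[1.5426] v=[-0.7276]
Step 45: x=[1.5170] v=[-0.5111]
Step 46: x=[1.5024] v=[-0.2924]
Step 47: x=[1.4988] v=[-0.0724]
Step 48: x=[1.5062] v=[0.1479]
First v>=0 after going negative at step 48, time=2.4000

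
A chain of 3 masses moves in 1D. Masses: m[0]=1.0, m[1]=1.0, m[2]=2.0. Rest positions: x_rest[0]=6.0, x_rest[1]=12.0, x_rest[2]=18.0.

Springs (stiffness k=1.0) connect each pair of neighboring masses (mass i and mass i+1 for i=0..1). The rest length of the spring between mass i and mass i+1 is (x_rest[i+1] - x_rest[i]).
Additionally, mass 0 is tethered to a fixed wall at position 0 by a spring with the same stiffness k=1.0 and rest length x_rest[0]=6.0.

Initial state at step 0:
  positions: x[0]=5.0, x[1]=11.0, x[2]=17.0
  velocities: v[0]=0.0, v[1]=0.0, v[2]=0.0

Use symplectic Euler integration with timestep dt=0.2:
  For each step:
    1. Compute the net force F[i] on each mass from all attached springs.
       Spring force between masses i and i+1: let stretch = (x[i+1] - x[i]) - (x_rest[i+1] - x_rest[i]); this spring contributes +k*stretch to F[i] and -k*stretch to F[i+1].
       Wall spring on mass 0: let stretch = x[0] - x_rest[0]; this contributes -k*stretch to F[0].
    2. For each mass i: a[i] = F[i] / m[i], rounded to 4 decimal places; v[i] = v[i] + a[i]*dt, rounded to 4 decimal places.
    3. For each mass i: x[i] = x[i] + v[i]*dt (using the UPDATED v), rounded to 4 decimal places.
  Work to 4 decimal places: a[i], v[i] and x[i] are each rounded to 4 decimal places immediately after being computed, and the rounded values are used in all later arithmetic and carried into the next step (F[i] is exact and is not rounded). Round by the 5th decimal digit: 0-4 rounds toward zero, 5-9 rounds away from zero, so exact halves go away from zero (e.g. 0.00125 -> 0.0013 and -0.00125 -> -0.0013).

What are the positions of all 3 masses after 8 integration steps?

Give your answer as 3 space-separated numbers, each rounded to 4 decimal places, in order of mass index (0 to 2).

Answer: 5.8993 11.2336 17.0121

Derivation:
Step 0: x=[5.0000 11.0000 17.0000] v=[0.0000 0.0000 0.0000]
Step 1: x=[5.0400 11.0000 17.0000] v=[0.2000 0.0000 0.0000]
Step 2: x=[5.1168 11.0016 17.0000] v=[0.3840 0.0080 0.0000]
Step 3: x=[5.2243 11.0077 17.0000] v=[0.5376 0.0307 0.0002]
Step 4: x=[5.3542 11.0222 17.0002] v=[0.6494 0.0725 0.0010]
Step 5: x=[5.4966 11.0491 17.0008] v=[0.7122 0.1345 0.0032]
Step 6: x=[5.6413 11.0920 17.0024] v=[0.7234 0.2143 0.0080]
Step 7: x=[5.7784 11.1532 17.0058] v=[0.6853 0.3062 0.0170]
Step 8: x=[5.8993 11.2336 17.0121] v=[0.6046 0.4018 0.0317]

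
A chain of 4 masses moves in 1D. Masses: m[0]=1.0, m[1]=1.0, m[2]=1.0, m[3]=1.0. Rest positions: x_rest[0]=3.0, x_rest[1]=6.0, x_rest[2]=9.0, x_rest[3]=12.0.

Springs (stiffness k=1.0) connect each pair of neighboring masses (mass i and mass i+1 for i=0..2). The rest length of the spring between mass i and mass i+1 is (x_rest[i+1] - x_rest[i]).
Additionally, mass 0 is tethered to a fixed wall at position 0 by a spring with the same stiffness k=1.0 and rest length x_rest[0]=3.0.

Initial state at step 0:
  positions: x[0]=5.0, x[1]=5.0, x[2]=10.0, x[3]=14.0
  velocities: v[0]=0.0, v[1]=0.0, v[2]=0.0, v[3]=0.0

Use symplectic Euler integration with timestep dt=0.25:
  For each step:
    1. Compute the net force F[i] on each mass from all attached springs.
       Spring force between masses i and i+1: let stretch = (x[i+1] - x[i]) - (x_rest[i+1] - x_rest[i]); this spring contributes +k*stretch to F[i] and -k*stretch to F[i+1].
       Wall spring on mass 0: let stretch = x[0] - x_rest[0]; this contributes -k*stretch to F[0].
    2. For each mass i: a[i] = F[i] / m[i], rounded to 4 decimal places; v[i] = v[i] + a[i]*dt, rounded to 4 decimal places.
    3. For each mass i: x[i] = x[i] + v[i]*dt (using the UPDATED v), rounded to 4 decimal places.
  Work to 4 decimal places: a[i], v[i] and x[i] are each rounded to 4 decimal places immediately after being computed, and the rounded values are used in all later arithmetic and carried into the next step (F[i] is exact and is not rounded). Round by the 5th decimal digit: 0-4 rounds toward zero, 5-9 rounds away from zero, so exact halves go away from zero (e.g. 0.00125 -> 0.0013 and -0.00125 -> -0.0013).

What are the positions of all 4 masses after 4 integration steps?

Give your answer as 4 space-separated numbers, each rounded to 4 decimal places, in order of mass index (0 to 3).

Answer: 2.6776 7.2754 9.6804 13.3848

Derivation:
Step 0: x=[5.0000 5.0000 10.0000 14.0000] v=[0.0000 0.0000 0.0000 0.0000]
Step 1: x=[4.6875 5.3125 9.9375 13.9375] v=[-1.2500 1.2500 -0.2500 -0.2500]
Step 2: x=[4.1211 5.8750 9.8359 13.8125] v=[-2.2656 2.2500 -0.4063 -0.5000]
Step 3: x=[3.4068 6.5755 9.7353 13.6265] v=[-2.8574 2.8018 -0.4024 -0.7442]
Step 4: x=[2.6776 7.2754 9.6804 13.3848] v=[-2.9169 2.7996 -0.2196 -0.9670]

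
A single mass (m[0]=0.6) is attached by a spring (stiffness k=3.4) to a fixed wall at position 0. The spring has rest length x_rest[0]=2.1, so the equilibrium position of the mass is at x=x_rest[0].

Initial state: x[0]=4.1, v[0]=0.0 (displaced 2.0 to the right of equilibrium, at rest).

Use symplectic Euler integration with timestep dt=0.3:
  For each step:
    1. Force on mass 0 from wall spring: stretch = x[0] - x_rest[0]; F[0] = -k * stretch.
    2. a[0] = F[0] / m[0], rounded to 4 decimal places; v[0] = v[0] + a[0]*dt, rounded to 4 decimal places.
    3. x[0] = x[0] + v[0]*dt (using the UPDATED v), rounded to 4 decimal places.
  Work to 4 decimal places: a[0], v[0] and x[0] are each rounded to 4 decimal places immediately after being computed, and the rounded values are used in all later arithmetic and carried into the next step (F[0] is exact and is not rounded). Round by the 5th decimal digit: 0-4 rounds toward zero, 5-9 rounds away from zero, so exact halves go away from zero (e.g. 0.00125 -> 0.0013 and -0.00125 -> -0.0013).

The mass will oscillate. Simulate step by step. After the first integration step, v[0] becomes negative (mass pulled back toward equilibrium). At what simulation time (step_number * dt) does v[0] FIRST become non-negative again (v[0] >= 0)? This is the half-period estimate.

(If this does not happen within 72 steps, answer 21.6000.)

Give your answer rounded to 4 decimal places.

Answer: 1.5000

Derivation:
Step 0: x=[4.1000] v=[0.0000]
Step 1: x=[3.0800] v=[-3.4000]
Step 2: x=[1.5602] v=[-5.0660]
Step 3: x=[0.3157] v=[-4.1483]
Step 4: x=[-0.0188] v=[-1.1150]
Step 5: x=[0.7273] v=[2.4870]
First v>=0 after going negative at step 5, time=1.5000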